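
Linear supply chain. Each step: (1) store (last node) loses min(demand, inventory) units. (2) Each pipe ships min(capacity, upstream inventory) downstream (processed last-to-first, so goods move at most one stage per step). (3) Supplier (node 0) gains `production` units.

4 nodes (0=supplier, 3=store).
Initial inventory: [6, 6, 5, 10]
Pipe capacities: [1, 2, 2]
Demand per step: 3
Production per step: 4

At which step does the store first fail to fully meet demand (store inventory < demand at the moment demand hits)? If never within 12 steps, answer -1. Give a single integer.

Step 1: demand=3,sold=3 ship[2->3]=2 ship[1->2]=2 ship[0->1]=1 prod=4 -> [9 5 5 9]
Step 2: demand=3,sold=3 ship[2->3]=2 ship[1->2]=2 ship[0->1]=1 prod=4 -> [12 4 5 8]
Step 3: demand=3,sold=3 ship[2->3]=2 ship[1->2]=2 ship[0->1]=1 prod=4 -> [15 3 5 7]
Step 4: demand=3,sold=3 ship[2->3]=2 ship[1->2]=2 ship[0->1]=1 prod=4 -> [18 2 5 6]
Step 5: demand=3,sold=3 ship[2->3]=2 ship[1->2]=2 ship[0->1]=1 prod=4 -> [21 1 5 5]
Step 6: demand=3,sold=3 ship[2->3]=2 ship[1->2]=1 ship[0->1]=1 prod=4 -> [24 1 4 4]
Step 7: demand=3,sold=3 ship[2->3]=2 ship[1->2]=1 ship[0->1]=1 prod=4 -> [27 1 3 3]
Step 8: demand=3,sold=3 ship[2->3]=2 ship[1->2]=1 ship[0->1]=1 prod=4 -> [30 1 2 2]
Step 9: demand=3,sold=2 ship[2->3]=2 ship[1->2]=1 ship[0->1]=1 prod=4 -> [33 1 1 2]
Step 10: demand=3,sold=2 ship[2->3]=1 ship[1->2]=1 ship[0->1]=1 prod=4 -> [36 1 1 1]
Step 11: demand=3,sold=1 ship[2->3]=1 ship[1->2]=1 ship[0->1]=1 prod=4 -> [39 1 1 1]
Step 12: demand=3,sold=1 ship[2->3]=1 ship[1->2]=1 ship[0->1]=1 prod=4 -> [42 1 1 1]
First stockout at step 9

9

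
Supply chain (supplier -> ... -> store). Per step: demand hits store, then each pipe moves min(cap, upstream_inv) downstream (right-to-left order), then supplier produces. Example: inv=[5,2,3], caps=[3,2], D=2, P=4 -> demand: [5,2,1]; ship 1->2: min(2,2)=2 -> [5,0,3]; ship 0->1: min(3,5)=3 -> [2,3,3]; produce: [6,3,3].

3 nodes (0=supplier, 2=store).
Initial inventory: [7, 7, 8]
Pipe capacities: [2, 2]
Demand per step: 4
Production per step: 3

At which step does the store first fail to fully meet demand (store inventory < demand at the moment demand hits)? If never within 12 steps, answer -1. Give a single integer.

Step 1: demand=4,sold=4 ship[1->2]=2 ship[0->1]=2 prod=3 -> [8 7 6]
Step 2: demand=4,sold=4 ship[1->2]=2 ship[0->1]=2 prod=3 -> [9 7 4]
Step 3: demand=4,sold=4 ship[1->2]=2 ship[0->1]=2 prod=3 -> [10 7 2]
Step 4: demand=4,sold=2 ship[1->2]=2 ship[0->1]=2 prod=3 -> [11 7 2]
Step 5: demand=4,sold=2 ship[1->2]=2 ship[0->1]=2 prod=3 -> [12 7 2]
Step 6: demand=4,sold=2 ship[1->2]=2 ship[0->1]=2 prod=3 -> [13 7 2]
Step 7: demand=4,sold=2 ship[1->2]=2 ship[0->1]=2 prod=3 -> [14 7 2]
Step 8: demand=4,sold=2 ship[1->2]=2 ship[0->1]=2 prod=3 -> [15 7 2]
Step 9: demand=4,sold=2 ship[1->2]=2 ship[0->1]=2 prod=3 -> [16 7 2]
Step 10: demand=4,sold=2 ship[1->2]=2 ship[0->1]=2 prod=3 -> [17 7 2]
Step 11: demand=4,sold=2 ship[1->2]=2 ship[0->1]=2 prod=3 -> [18 7 2]
Step 12: demand=4,sold=2 ship[1->2]=2 ship[0->1]=2 prod=3 -> [19 7 2]
First stockout at step 4

4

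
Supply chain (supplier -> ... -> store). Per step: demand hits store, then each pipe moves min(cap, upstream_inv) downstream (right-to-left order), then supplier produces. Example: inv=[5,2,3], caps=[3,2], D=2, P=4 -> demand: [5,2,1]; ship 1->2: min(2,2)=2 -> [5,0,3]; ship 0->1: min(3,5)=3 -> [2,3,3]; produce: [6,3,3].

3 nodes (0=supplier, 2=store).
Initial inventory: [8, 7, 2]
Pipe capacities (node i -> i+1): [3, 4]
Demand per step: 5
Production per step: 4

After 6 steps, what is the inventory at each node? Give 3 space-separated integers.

Step 1: demand=5,sold=2 ship[1->2]=4 ship[0->1]=3 prod=4 -> inv=[9 6 4]
Step 2: demand=5,sold=4 ship[1->2]=4 ship[0->1]=3 prod=4 -> inv=[10 5 4]
Step 3: demand=5,sold=4 ship[1->2]=4 ship[0->1]=3 prod=4 -> inv=[11 4 4]
Step 4: demand=5,sold=4 ship[1->2]=4 ship[0->1]=3 prod=4 -> inv=[12 3 4]
Step 5: demand=5,sold=4 ship[1->2]=3 ship[0->1]=3 prod=4 -> inv=[13 3 3]
Step 6: demand=5,sold=3 ship[1->2]=3 ship[0->1]=3 prod=4 -> inv=[14 3 3]

14 3 3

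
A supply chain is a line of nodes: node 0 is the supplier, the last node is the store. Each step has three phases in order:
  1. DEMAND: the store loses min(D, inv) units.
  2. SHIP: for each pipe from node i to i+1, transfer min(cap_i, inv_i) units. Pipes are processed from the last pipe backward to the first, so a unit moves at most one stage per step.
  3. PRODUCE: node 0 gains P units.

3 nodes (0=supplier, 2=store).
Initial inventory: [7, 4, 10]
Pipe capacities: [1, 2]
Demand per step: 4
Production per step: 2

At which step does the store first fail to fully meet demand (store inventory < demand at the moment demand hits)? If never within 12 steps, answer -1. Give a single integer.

Step 1: demand=4,sold=4 ship[1->2]=2 ship[0->1]=1 prod=2 -> [8 3 8]
Step 2: demand=4,sold=4 ship[1->2]=2 ship[0->1]=1 prod=2 -> [9 2 6]
Step 3: demand=4,sold=4 ship[1->2]=2 ship[0->1]=1 prod=2 -> [10 1 4]
Step 4: demand=4,sold=4 ship[1->2]=1 ship[0->1]=1 prod=2 -> [11 1 1]
Step 5: demand=4,sold=1 ship[1->2]=1 ship[0->1]=1 prod=2 -> [12 1 1]
Step 6: demand=4,sold=1 ship[1->2]=1 ship[0->1]=1 prod=2 -> [13 1 1]
Step 7: demand=4,sold=1 ship[1->2]=1 ship[0->1]=1 prod=2 -> [14 1 1]
Step 8: demand=4,sold=1 ship[1->2]=1 ship[0->1]=1 prod=2 -> [15 1 1]
Step 9: demand=4,sold=1 ship[1->2]=1 ship[0->1]=1 prod=2 -> [16 1 1]
Step 10: demand=4,sold=1 ship[1->2]=1 ship[0->1]=1 prod=2 -> [17 1 1]
Step 11: demand=4,sold=1 ship[1->2]=1 ship[0->1]=1 prod=2 -> [18 1 1]
Step 12: demand=4,sold=1 ship[1->2]=1 ship[0->1]=1 prod=2 -> [19 1 1]
First stockout at step 5

5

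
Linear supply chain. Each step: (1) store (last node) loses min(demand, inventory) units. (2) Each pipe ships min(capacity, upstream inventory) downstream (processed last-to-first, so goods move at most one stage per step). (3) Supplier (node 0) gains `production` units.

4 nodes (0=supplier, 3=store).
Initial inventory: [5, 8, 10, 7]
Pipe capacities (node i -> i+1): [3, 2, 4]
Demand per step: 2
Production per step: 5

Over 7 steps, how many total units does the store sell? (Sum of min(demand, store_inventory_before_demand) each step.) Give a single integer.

Step 1: sold=2 (running total=2) -> [7 9 8 9]
Step 2: sold=2 (running total=4) -> [9 10 6 11]
Step 3: sold=2 (running total=6) -> [11 11 4 13]
Step 4: sold=2 (running total=8) -> [13 12 2 15]
Step 5: sold=2 (running total=10) -> [15 13 2 15]
Step 6: sold=2 (running total=12) -> [17 14 2 15]
Step 7: sold=2 (running total=14) -> [19 15 2 15]

Answer: 14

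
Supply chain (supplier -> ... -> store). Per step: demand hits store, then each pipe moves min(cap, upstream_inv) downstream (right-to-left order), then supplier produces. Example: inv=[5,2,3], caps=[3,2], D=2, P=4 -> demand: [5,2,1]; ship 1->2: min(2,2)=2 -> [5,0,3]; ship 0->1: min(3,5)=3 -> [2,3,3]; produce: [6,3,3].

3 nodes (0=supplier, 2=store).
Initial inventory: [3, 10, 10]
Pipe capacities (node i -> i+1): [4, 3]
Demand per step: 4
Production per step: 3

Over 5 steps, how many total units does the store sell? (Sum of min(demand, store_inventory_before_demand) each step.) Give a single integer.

Step 1: sold=4 (running total=4) -> [3 10 9]
Step 2: sold=4 (running total=8) -> [3 10 8]
Step 3: sold=4 (running total=12) -> [3 10 7]
Step 4: sold=4 (running total=16) -> [3 10 6]
Step 5: sold=4 (running total=20) -> [3 10 5]

Answer: 20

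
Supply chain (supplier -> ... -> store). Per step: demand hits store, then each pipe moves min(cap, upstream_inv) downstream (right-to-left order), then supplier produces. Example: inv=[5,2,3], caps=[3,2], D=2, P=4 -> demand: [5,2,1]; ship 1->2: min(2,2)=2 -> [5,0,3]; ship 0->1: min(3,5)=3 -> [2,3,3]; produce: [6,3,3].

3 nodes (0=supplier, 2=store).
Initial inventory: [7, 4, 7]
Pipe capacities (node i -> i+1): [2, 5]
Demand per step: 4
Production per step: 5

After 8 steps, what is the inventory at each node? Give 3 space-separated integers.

Step 1: demand=4,sold=4 ship[1->2]=4 ship[0->1]=2 prod=5 -> inv=[10 2 7]
Step 2: demand=4,sold=4 ship[1->2]=2 ship[0->1]=2 prod=5 -> inv=[13 2 5]
Step 3: demand=4,sold=4 ship[1->2]=2 ship[0->1]=2 prod=5 -> inv=[16 2 3]
Step 4: demand=4,sold=3 ship[1->2]=2 ship[0->1]=2 prod=5 -> inv=[19 2 2]
Step 5: demand=4,sold=2 ship[1->2]=2 ship[0->1]=2 prod=5 -> inv=[22 2 2]
Step 6: demand=4,sold=2 ship[1->2]=2 ship[0->1]=2 prod=5 -> inv=[25 2 2]
Step 7: demand=4,sold=2 ship[1->2]=2 ship[0->1]=2 prod=5 -> inv=[28 2 2]
Step 8: demand=4,sold=2 ship[1->2]=2 ship[0->1]=2 prod=5 -> inv=[31 2 2]

31 2 2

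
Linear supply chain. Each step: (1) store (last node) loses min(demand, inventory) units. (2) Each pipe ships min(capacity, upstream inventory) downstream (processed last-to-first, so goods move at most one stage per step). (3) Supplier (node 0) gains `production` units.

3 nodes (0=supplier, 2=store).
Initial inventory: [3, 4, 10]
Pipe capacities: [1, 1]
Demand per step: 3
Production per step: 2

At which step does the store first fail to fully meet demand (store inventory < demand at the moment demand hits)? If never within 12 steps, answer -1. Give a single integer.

Step 1: demand=3,sold=3 ship[1->2]=1 ship[0->1]=1 prod=2 -> [4 4 8]
Step 2: demand=3,sold=3 ship[1->2]=1 ship[0->1]=1 prod=2 -> [5 4 6]
Step 3: demand=3,sold=3 ship[1->2]=1 ship[0->1]=1 prod=2 -> [6 4 4]
Step 4: demand=3,sold=3 ship[1->2]=1 ship[0->1]=1 prod=2 -> [7 4 2]
Step 5: demand=3,sold=2 ship[1->2]=1 ship[0->1]=1 prod=2 -> [8 4 1]
Step 6: demand=3,sold=1 ship[1->2]=1 ship[0->1]=1 prod=2 -> [9 4 1]
Step 7: demand=3,sold=1 ship[1->2]=1 ship[0->1]=1 prod=2 -> [10 4 1]
Step 8: demand=3,sold=1 ship[1->2]=1 ship[0->1]=1 prod=2 -> [11 4 1]
Step 9: demand=3,sold=1 ship[1->2]=1 ship[0->1]=1 prod=2 -> [12 4 1]
Step 10: demand=3,sold=1 ship[1->2]=1 ship[0->1]=1 prod=2 -> [13 4 1]
Step 11: demand=3,sold=1 ship[1->2]=1 ship[0->1]=1 prod=2 -> [14 4 1]
Step 12: demand=3,sold=1 ship[1->2]=1 ship[0->1]=1 prod=2 -> [15 4 1]
First stockout at step 5

5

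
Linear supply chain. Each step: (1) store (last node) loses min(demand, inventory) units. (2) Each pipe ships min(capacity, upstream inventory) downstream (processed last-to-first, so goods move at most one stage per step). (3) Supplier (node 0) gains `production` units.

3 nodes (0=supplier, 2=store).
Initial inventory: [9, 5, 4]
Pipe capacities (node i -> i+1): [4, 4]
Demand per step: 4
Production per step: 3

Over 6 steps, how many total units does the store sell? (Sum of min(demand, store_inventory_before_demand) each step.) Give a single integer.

Step 1: sold=4 (running total=4) -> [8 5 4]
Step 2: sold=4 (running total=8) -> [7 5 4]
Step 3: sold=4 (running total=12) -> [6 5 4]
Step 4: sold=4 (running total=16) -> [5 5 4]
Step 5: sold=4 (running total=20) -> [4 5 4]
Step 6: sold=4 (running total=24) -> [3 5 4]

Answer: 24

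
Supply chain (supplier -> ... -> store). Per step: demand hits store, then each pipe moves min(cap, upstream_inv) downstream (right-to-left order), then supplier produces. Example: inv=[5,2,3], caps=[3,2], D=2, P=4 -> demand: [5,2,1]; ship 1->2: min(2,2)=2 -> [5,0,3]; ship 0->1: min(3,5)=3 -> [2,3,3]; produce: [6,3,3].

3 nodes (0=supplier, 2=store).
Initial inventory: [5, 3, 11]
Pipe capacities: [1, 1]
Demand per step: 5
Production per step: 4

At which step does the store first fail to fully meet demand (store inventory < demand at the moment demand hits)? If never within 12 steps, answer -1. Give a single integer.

Step 1: demand=5,sold=5 ship[1->2]=1 ship[0->1]=1 prod=4 -> [8 3 7]
Step 2: demand=5,sold=5 ship[1->2]=1 ship[0->1]=1 prod=4 -> [11 3 3]
Step 3: demand=5,sold=3 ship[1->2]=1 ship[0->1]=1 prod=4 -> [14 3 1]
Step 4: demand=5,sold=1 ship[1->2]=1 ship[0->1]=1 prod=4 -> [17 3 1]
Step 5: demand=5,sold=1 ship[1->2]=1 ship[0->1]=1 prod=4 -> [20 3 1]
Step 6: demand=5,sold=1 ship[1->2]=1 ship[0->1]=1 prod=4 -> [23 3 1]
Step 7: demand=5,sold=1 ship[1->2]=1 ship[0->1]=1 prod=4 -> [26 3 1]
Step 8: demand=5,sold=1 ship[1->2]=1 ship[0->1]=1 prod=4 -> [29 3 1]
Step 9: demand=5,sold=1 ship[1->2]=1 ship[0->1]=1 prod=4 -> [32 3 1]
Step 10: demand=5,sold=1 ship[1->2]=1 ship[0->1]=1 prod=4 -> [35 3 1]
Step 11: demand=5,sold=1 ship[1->2]=1 ship[0->1]=1 prod=4 -> [38 3 1]
Step 12: demand=5,sold=1 ship[1->2]=1 ship[0->1]=1 prod=4 -> [41 3 1]
First stockout at step 3

3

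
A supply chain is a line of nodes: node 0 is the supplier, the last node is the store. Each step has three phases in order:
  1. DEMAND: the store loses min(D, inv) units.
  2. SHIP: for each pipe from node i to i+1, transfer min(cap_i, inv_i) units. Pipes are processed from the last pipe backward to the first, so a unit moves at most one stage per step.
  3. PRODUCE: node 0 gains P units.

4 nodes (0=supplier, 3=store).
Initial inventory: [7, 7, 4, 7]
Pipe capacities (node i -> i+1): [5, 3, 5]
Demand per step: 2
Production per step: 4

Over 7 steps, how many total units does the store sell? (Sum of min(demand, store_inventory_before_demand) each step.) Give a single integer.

Step 1: sold=2 (running total=2) -> [6 9 3 9]
Step 2: sold=2 (running total=4) -> [5 11 3 10]
Step 3: sold=2 (running total=6) -> [4 13 3 11]
Step 4: sold=2 (running total=8) -> [4 14 3 12]
Step 5: sold=2 (running total=10) -> [4 15 3 13]
Step 6: sold=2 (running total=12) -> [4 16 3 14]
Step 7: sold=2 (running total=14) -> [4 17 3 15]

Answer: 14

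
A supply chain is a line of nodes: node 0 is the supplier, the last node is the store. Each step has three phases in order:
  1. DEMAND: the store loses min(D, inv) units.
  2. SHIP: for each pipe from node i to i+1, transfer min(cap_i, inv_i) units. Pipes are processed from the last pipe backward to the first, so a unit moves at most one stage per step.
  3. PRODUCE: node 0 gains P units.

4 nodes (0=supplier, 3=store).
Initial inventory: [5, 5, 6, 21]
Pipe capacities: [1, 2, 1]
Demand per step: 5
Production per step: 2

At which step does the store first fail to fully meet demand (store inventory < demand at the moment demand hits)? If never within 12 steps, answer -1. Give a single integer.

Step 1: demand=5,sold=5 ship[2->3]=1 ship[1->2]=2 ship[0->1]=1 prod=2 -> [6 4 7 17]
Step 2: demand=5,sold=5 ship[2->3]=1 ship[1->2]=2 ship[0->1]=1 prod=2 -> [7 3 8 13]
Step 3: demand=5,sold=5 ship[2->3]=1 ship[1->2]=2 ship[0->1]=1 prod=2 -> [8 2 9 9]
Step 4: demand=5,sold=5 ship[2->3]=1 ship[1->2]=2 ship[0->1]=1 prod=2 -> [9 1 10 5]
Step 5: demand=5,sold=5 ship[2->3]=1 ship[1->2]=1 ship[0->1]=1 prod=2 -> [10 1 10 1]
Step 6: demand=5,sold=1 ship[2->3]=1 ship[1->2]=1 ship[0->1]=1 prod=2 -> [11 1 10 1]
Step 7: demand=5,sold=1 ship[2->3]=1 ship[1->2]=1 ship[0->1]=1 prod=2 -> [12 1 10 1]
Step 8: demand=5,sold=1 ship[2->3]=1 ship[1->2]=1 ship[0->1]=1 prod=2 -> [13 1 10 1]
Step 9: demand=5,sold=1 ship[2->3]=1 ship[1->2]=1 ship[0->1]=1 prod=2 -> [14 1 10 1]
Step 10: demand=5,sold=1 ship[2->3]=1 ship[1->2]=1 ship[0->1]=1 prod=2 -> [15 1 10 1]
Step 11: demand=5,sold=1 ship[2->3]=1 ship[1->2]=1 ship[0->1]=1 prod=2 -> [16 1 10 1]
Step 12: demand=5,sold=1 ship[2->3]=1 ship[1->2]=1 ship[0->1]=1 prod=2 -> [17 1 10 1]
First stockout at step 6

6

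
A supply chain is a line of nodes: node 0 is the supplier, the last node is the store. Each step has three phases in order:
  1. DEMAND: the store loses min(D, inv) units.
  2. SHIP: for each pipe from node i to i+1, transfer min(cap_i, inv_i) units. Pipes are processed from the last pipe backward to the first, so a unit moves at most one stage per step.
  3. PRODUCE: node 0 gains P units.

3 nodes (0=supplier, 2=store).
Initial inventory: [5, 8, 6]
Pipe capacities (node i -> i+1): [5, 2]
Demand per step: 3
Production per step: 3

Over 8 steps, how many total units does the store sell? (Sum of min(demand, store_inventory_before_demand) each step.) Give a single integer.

Answer: 20

Derivation:
Step 1: sold=3 (running total=3) -> [3 11 5]
Step 2: sold=3 (running total=6) -> [3 12 4]
Step 3: sold=3 (running total=9) -> [3 13 3]
Step 4: sold=3 (running total=12) -> [3 14 2]
Step 5: sold=2 (running total=14) -> [3 15 2]
Step 6: sold=2 (running total=16) -> [3 16 2]
Step 7: sold=2 (running total=18) -> [3 17 2]
Step 8: sold=2 (running total=20) -> [3 18 2]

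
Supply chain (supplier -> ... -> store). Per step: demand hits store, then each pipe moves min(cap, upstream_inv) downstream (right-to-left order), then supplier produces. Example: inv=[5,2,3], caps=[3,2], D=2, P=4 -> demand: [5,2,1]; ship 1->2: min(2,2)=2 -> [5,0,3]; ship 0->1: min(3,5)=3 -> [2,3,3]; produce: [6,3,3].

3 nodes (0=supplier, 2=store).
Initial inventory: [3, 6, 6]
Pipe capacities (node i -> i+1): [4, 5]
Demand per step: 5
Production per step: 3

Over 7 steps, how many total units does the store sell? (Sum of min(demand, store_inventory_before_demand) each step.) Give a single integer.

Answer: 27

Derivation:
Step 1: sold=5 (running total=5) -> [3 4 6]
Step 2: sold=5 (running total=10) -> [3 3 5]
Step 3: sold=5 (running total=15) -> [3 3 3]
Step 4: sold=3 (running total=18) -> [3 3 3]
Step 5: sold=3 (running total=21) -> [3 3 3]
Step 6: sold=3 (running total=24) -> [3 3 3]
Step 7: sold=3 (running total=27) -> [3 3 3]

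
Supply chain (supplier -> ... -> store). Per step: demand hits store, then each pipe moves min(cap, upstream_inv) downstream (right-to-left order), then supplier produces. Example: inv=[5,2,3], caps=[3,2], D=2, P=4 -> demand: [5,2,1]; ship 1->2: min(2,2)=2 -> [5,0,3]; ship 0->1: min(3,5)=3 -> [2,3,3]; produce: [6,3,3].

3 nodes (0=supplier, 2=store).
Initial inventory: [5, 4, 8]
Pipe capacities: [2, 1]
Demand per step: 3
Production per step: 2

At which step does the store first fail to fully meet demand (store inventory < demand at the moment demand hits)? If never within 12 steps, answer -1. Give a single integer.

Step 1: demand=3,sold=3 ship[1->2]=1 ship[0->1]=2 prod=2 -> [5 5 6]
Step 2: demand=3,sold=3 ship[1->2]=1 ship[0->1]=2 prod=2 -> [5 6 4]
Step 3: demand=3,sold=3 ship[1->2]=1 ship[0->1]=2 prod=2 -> [5 7 2]
Step 4: demand=3,sold=2 ship[1->2]=1 ship[0->1]=2 prod=2 -> [5 8 1]
Step 5: demand=3,sold=1 ship[1->2]=1 ship[0->1]=2 prod=2 -> [5 9 1]
Step 6: demand=3,sold=1 ship[1->2]=1 ship[0->1]=2 prod=2 -> [5 10 1]
Step 7: demand=3,sold=1 ship[1->2]=1 ship[0->1]=2 prod=2 -> [5 11 1]
Step 8: demand=3,sold=1 ship[1->2]=1 ship[0->1]=2 prod=2 -> [5 12 1]
Step 9: demand=3,sold=1 ship[1->2]=1 ship[0->1]=2 prod=2 -> [5 13 1]
Step 10: demand=3,sold=1 ship[1->2]=1 ship[0->1]=2 prod=2 -> [5 14 1]
Step 11: demand=3,sold=1 ship[1->2]=1 ship[0->1]=2 prod=2 -> [5 15 1]
Step 12: demand=3,sold=1 ship[1->2]=1 ship[0->1]=2 prod=2 -> [5 16 1]
First stockout at step 4

4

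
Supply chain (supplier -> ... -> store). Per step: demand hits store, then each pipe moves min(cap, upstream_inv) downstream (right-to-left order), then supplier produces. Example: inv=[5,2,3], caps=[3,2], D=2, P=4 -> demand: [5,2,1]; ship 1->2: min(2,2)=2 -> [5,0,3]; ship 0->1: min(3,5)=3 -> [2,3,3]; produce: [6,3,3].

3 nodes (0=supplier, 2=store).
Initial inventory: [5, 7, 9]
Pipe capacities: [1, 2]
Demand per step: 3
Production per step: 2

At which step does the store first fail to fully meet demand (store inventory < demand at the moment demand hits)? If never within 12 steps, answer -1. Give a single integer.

Step 1: demand=3,sold=3 ship[1->2]=2 ship[0->1]=1 prod=2 -> [6 6 8]
Step 2: demand=3,sold=3 ship[1->2]=2 ship[0->1]=1 prod=2 -> [7 5 7]
Step 3: demand=3,sold=3 ship[1->2]=2 ship[0->1]=1 prod=2 -> [8 4 6]
Step 4: demand=3,sold=3 ship[1->2]=2 ship[0->1]=1 prod=2 -> [9 3 5]
Step 5: demand=3,sold=3 ship[1->2]=2 ship[0->1]=1 prod=2 -> [10 2 4]
Step 6: demand=3,sold=3 ship[1->2]=2 ship[0->1]=1 prod=2 -> [11 1 3]
Step 7: demand=3,sold=3 ship[1->2]=1 ship[0->1]=1 prod=2 -> [12 1 1]
Step 8: demand=3,sold=1 ship[1->2]=1 ship[0->1]=1 prod=2 -> [13 1 1]
Step 9: demand=3,sold=1 ship[1->2]=1 ship[0->1]=1 prod=2 -> [14 1 1]
Step 10: demand=3,sold=1 ship[1->2]=1 ship[0->1]=1 prod=2 -> [15 1 1]
Step 11: demand=3,sold=1 ship[1->2]=1 ship[0->1]=1 prod=2 -> [16 1 1]
Step 12: demand=3,sold=1 ship[1->2]=1 ship[0->1]=1 prod=2 -> [17 1 1]
First stockout at step 8

8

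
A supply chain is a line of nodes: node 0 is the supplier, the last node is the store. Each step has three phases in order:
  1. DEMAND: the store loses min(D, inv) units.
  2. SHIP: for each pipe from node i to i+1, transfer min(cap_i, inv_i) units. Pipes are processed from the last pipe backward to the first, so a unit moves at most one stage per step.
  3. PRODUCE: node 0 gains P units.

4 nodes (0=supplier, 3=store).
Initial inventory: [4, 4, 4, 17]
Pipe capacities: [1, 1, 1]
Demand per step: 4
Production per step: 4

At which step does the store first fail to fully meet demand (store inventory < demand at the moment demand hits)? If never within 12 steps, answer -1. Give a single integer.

Step 1: demand=4,sold=4 ship[2->3]=1 ship[1->2]=1 ship[0->1]=1 prod=4 -> [7 4 4 14]
Step 2: demand=4,sold=4 ship[2->3]=1 ship[1->2]=1 ship[0->1]=1 prod=4 -> [10 4 4 11]
Step 3: demand=4,sold=4 ship[2->3]=1 ship[1->2]=1 ship[0->1]=1 prod=4 -> [13 4 4 8]
Step 4: demand=4,sold=4 ship[2->3]=1 ship[1->2]=1 ship[0->1]=1 prod=4 -> [16 4 4 5]
Step 5: demand=4,sold=4 ship[2->3]=1 ship[1->2]=1 ship[0->1]=1 prod=4 -> [19 4 4 2]
Step 6: demand=4,sold=2 ship[2->3]=1 ship[1->2]=1 ship[0->1]=1 prod=4 -> [22 4 4 1]
Step 7: demand=4,sold=1 ship[2->3]=1 ship[1->2]=1 ship[0->1]=1 prod=4 -> [25 4 4 1]
Step 8: demand=4,sold=1 ship[2->3]=1 ship[1->2]=1 ship[0->1]=1 prod=4 -> [28 4 4 1]
Step 9: demand=4,sold=1 ship[2->3]=1 ship[1->2]=1 ship[0->1]=1 prod=4 -> [31 4 4 1]
Step 10: demand=4,sold=1 ship[2->3]=1 ship[1->2]=1 ship[0->1]=1 prod=4 -> [34 4 4 1]
Step 11: demand=4,sold=1 ship[2->3]=1 ship[1->2]=1 ship[0->1]=1 prod=4 -> [37 4 4 1]
Step 12: demand=4,sold=1 ship[2->3]=1 ship[1->2]=1 ship[0->1]=1 prod=4 -> [40 4 4 1]
First stockout at step 6

6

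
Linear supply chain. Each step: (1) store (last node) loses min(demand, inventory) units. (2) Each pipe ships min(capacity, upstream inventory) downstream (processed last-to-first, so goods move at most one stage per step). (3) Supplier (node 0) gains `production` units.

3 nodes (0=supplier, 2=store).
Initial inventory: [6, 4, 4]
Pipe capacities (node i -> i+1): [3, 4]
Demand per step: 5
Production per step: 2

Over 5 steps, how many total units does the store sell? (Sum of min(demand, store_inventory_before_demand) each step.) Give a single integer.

Answer: 17

Derivation:
Step 1: sold=4 (running total=4) -> [5 3 4]
Step 2: sold=4 (running total=8) -> [4 3 3]
Step 3: sold=3 (running total=11) -> [3 3 3]
Step 4: sold=3 (running total=14) -> [2 3 3]
Step 5: sold=3 (running total=17) -> [2 2 3]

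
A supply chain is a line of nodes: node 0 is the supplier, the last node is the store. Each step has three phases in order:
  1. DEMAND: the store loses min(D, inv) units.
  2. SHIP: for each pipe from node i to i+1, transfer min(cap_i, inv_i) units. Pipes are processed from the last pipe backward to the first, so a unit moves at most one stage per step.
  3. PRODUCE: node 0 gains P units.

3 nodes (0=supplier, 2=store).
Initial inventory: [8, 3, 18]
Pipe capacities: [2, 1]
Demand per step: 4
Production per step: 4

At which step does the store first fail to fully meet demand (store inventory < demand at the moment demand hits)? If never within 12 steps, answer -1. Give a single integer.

Step 1: demand=4,sold=4 ship[1->2]=1 ship[0->1]=2 prod=4 -> [10 4 15]
Step 2: demand=4,sold=4 ship[1->2]=1 ship[0->1]=2 prod=4 -> [12 5 12]
Step 3: demand=4,sold=4 ship[1->2]=1 ship[0->1]=2 prod=4 -> [14 6 9]
Step 4: demand=4,sold=4 ship[1->2]=1 ship[0->1]=2 prod=4 -> [16 7 6]
Step 5: demand=4,sold=4 ship[1->2]=1 ship[0->1]=2 prod=4 -> [18 8 3]
Step 6: demand=4,sold=3 ship[1->2]=1 ship[0->1]=2 prod=4 -> [20 9 1]
Step 7: demand=4,sold=1 ship[1->2]=1 ship[0->1]=2 prod=4 -> [22 10 1]
Step 8: demand=4,sold=1 ship[1->2]=1 ship[0->1]=2 prod=4 -> [24 11 1]
Step 9: demand=4,sold=1 ship[1->2]=1 ship[0->1]=2 prod=4 -> [26 12 1]
Step 10: demand=4,sold=1 ship[1->2]=1 ship[0->1]=2 prod=4 -> [28 13 1]
Step 11: demand=4,sold=1 ship[1->2]=1 ship[0->1]=2 prod=4 -> [30 14 1]
Step 12: demand=4,sold=1 ship[1->2]=1 ship[0->1]=2 prod=4 -> [32 15 1]
First stockout at step 6

6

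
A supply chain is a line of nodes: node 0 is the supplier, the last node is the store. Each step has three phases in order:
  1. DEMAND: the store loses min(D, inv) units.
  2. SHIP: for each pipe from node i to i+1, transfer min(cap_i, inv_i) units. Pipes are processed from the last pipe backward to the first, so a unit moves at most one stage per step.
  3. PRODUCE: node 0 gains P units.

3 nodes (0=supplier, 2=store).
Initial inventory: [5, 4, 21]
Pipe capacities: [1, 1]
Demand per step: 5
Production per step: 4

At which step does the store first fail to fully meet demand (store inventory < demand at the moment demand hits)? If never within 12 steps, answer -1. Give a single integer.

Step 1: demand=5,sold=5 ship[1->2]=1 ship[0->1]=1 prod=4 -> [8 4 17]
Step 2: demand=5,sold=5 ship[1->2]=1 ship[0->1]=1 prod=4 -> [11 4 13]
Step 3: demand=5,sold=5 ship[1->2]=1 ship[0->1]=1 prod=4 -> [14 4 9]
Step 4: demand=5,sold=5 ship[1->2]=1 ship[0->1]=1 prod=4 -> [17 4 5]
Step 5: demand=5,sold=5 ship[1->2]=1 ship[0->1]=1 prod=4 -> [20 4 1]
Step 6: demand=5,sold=1 ship[1->2]=1 ship[0->1]=1 prod=4 -> [23 4 1]
Step 7: demand=5,sold=1 ship[1->2]=1 ship[0->1]=1 prod=4 -> [26 4 1]
Step 8: demand=5,sold=1 ship[1->2]=1 ship[0->1]=1 prod=4 -> [29 4 1]
Step 9: demand=5,sold=1 ship[1->2]=1 ship[0->1]=1 prod=4 -> [32 4 1]
Step 10: demand=5,sold=1 ship[1->2]=1 ship[0->1]=1 prod=4 -> [35 4 1]
Step 11: demand=5,sold=1 ship[1->2]=1 ship[0->1]=1 prod=4 -> [38 4 1]
Step 12: demand=5,sold=1 ship[1->2]=1 ship[0->1]=1 prod=4 -> [41 4 1]
First stockout at step 6

6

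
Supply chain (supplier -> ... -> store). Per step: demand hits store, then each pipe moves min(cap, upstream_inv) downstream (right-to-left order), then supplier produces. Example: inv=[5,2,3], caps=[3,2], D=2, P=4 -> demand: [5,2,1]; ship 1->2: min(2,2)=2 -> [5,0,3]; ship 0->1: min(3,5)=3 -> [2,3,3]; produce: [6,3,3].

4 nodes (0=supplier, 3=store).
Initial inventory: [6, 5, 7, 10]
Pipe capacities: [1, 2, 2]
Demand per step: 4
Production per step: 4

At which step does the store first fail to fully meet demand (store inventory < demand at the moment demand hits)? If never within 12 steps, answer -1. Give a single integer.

Step 1: demand=4,sold=4 ship[2->3]=2 ship[1->2]=2 ship[0->1]=1 prod=4 -> [9 4 7 8]
Step 2: demand=4,sold=4 ship[2->3]=2 ship[1->2]=2 ship[0->1]=1 prod=4 -> [12 3 7 6]
Step 3: demand=4,sold=4 ship[2->3]=2 ship[1->2]=2 ship[0->1]=1 prod=4 -> [15 2 7 4]
Step 4: demand=4,sold=4 ship[2->3]=2 ship[1->2]=2 ship[0->1]=1 prod=4 -> [18 1 7 2]
Step 5: demand=4,sold=2 ship[2->3]=2 ship[1->2]=1 ship[0->1]=1 prod=4 -> [21 1 6 2]
Step 6: demand=4,sold=2 ship[2->3]=2 ship[1->2]=1 ship[0->1]=1 prod=4 -> [24 1 5 2]
Step 7: demand=4,sold=2 ship[2->3]=2 ship[1->2]=1 ship[0->1]=1 prod=4 -> [27 1 4 2]
Step 8: demand=4,sold=2 ship[2->3]=2 ship[1->2]=1 ship[0->1]=1 prod=4 -> [30 1 3 2]
Step 9: demand=4,sold=2 ship[2->3]=2 ship[1->2]=1 ship[0->1]=1 prod=4 -> [33 1 2 2]
Step 10: demand=4,sold=2 ship[2->3]=2 ship[1->2]=1 ship[0->1]=1 prod=4 -> [36 1 1 2]
Step 11: demand=4,sold=2 ship[2->3]=1 ship[1->2]=1 ship[0->1]=1 prod=4 -> [39 1 1 1]
Step 12: demand=4,sold=1 ship[2->3]=1 ship[1->2]=1 ship[0->1]=1 prod=4 -> [42 1 1 1]
First stockout at step 5

5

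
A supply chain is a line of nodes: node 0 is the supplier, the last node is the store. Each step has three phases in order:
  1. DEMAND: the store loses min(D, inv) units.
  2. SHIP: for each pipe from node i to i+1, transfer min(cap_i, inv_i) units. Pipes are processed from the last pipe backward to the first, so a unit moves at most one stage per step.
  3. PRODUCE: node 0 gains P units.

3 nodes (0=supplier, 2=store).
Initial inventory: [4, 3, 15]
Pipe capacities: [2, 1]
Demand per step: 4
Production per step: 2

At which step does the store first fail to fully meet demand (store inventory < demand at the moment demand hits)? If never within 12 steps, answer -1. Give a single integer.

Step 1: demand=4,sold=4 ship[1->2]=1 ship[0->1]=2 prod=2 -> [4 4 12]
Step 2: demand=4,sold=4 ship[1->2]=1 ship[0->1]=2 prod=2 -> [4 5 9]
Step 3: demand=4,sold=4 ship[1->2]=1 ship[0->1]=2 prod=2 -> [4 6 6]
Step 4: demand=4,sold=4 ship[1->2]=1 ship[0->1]=2 prod=2 -> [4 7 3]
Step 5: demand=4,sold=3 ship[1->2]=1 ship[0->1]=2 prod=2 -> [4 8 1]
Step 6: demand=4,sold=1 ship[1->2]=1 ship[0->1]=2 prod=2 -> [4 9 1]
Step 7: demand=4,sold=1 ship[1->2]=1 ship[0->1]=2 prod=2 -> [4 10 1]
Step 8: demand=4,sold=1 ship[1->2]=1 ship[0->1]=2 prod=2 -> [4 11 1]
Step 9: demand=4,sold=1 ship[1->2]=1 ship[0->1]=2 prod=2 -> [4 12 1]
Step 10: demand=4,sold=1 ship[1->2]=1 ship[0->1]=2 prod=2 -> [4 13 1]
Step 11: demand=4,sold=1 ship[1->2]=1 ship[0->1]=2 prod=2 -> [4 14 1]
Step 12: demand=4,sold=1 ship[1->2]=1 ship[0->1]=2 prod=2 -> [4 15 1]
First stockout at step 5

5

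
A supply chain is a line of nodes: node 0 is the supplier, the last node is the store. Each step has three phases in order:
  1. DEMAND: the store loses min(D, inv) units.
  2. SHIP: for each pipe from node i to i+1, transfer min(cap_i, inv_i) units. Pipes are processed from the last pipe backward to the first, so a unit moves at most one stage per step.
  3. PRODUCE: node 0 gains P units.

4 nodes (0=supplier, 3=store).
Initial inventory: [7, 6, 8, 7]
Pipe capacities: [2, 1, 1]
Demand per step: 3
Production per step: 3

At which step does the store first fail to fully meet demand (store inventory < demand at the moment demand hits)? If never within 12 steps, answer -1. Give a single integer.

Step 1: demand=3,sold=3 ship[2->3]=1 ship[1->2]=1 ship[0->1]=2 prod=3 -> [8 7 8 5]
Step 2: demand=3,sold=3 ship[2->3]=1 ship[1->2]=1 ship[0->1]=2 prod=3 -> [9 8 8 3]
Step 3: demand=3,sold=3 ship[2->3]=1 ship[1->2]=1 ship[0->1]=2 prod=3 -> [10 9 8 1]
Step 4: demand=3,sold=1 ship[2->3]=1 ship[1->2]=1 ship[0->1]=2 prod=3 -> [11 10 8 1]
Step 5: demand=3,sold=1 ship[2->3]=1 ship[1->2]=1 ship[0->1]=2 prod=3 -> [12 11 8 1]
Step 6: demand=3,sold=1 ship[2->3]=1 ship[1->2]=1 ship[0->1]=2 prod=3 -> [13 12 8 1]
Step 7: demand=3,sold=1 ship[2->3]=1 ship[1->2]=1 ship[0->1]=2 prod=3 -> [14 13 8 1]
Step 8: demand=3,sold=1 ship[2->3]=1 ship[1->2]=1 ship[0->1]=2 prod=3 -> [15 14 8 1]
Step 9: demand=3,sold=1 ship[2->3]=1 ship[1->2]=1 ship[0->1]=2 prod=3 -> [16 15 8 1]
Step 10: demand=3,sold=1 ship[2->3]=1 ship[1->2]=1 ship[0->1]=2 prod=3 -> [17 16 8 1]
Step 11: demand=3,sold=1 ship[2->3]=1 ship[1->2]=1 ship[0->1]=2 prod=3 -> [18 17 8 1]
Step 12: demand=3,sold=1 ship[2->3]=1 ship[1->2]=1 ship[0->1]=2 prod=3 -> [19 18 8 1]
First stockout at step 4

4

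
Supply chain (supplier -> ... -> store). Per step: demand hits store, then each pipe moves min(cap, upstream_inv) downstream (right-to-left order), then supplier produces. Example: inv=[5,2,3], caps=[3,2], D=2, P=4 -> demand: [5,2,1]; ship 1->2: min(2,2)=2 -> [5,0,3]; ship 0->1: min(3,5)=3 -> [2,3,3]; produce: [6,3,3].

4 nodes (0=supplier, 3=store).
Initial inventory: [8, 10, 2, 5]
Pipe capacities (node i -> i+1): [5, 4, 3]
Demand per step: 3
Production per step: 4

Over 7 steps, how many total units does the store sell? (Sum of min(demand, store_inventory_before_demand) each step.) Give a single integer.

Answer: 21

Derivation:
Step 1: sold=3 (running total=3) -> [7 11 4 4]
Step 2: sold=3 (running total=6) -> [6 12 5 4]
Step 3: sold=3 (running total=9) -> [5 13 6 4]
Step 4: sold=3 (running total=12) -> [4 14 7 4]
Step 5: sold=3 (running total=15) -> [4 14 8 4]
Step 6: sold=3 (running total=18) -> [4 14 9 4]
Step 7: sold=3 (running total=21) -> [4 14 10 4]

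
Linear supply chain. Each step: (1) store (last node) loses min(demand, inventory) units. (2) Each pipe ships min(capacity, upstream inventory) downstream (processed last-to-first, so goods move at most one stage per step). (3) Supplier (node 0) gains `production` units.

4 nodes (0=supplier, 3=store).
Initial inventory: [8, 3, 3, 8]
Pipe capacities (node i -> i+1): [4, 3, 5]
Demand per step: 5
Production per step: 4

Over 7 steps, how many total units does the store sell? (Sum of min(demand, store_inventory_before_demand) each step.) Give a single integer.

Step 1: sold=5 (running total=5) -> [8 4 3 6]
Step 2: sold=5 (running total=10) -> [8 5 3 4]
Step 3: sold=4 (running total=14) -> [8 6 3 3]
Step 4: sold=3 (running total=17) -> [8 7 3 3]
Step 5: sold=3 (running total=20) -> [8 8 3 3]
Step 6: sold=3 (running total=23) -> [8 9 3 3]
Step 7: sold=3 (running total=26) -> [8 10 3 3]

Answer: 26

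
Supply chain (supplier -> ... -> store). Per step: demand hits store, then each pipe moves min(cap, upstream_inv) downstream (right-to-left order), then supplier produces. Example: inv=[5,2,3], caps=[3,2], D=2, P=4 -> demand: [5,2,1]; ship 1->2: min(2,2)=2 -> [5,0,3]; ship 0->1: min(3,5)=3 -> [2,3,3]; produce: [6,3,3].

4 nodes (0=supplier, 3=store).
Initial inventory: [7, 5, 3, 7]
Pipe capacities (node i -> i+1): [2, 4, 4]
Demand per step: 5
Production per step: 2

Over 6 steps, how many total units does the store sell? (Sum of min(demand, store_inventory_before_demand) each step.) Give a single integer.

Step 1: sold=5 (running total=5) -> [7 3 4 5]
Step 2: sold=5 (running total=10) -> [7 2 3 4]
Step 3: sold=4 (running total=14) -> [7 2 2 3]
Step 4: sold=3 (running total=17) -> [7 2 2 2]
Step 5: sold=2 (running total=19) -> [7 2 2 2]
Step 6: sold=2 (running total=21) -> [7 2 2 2]

Answer: 21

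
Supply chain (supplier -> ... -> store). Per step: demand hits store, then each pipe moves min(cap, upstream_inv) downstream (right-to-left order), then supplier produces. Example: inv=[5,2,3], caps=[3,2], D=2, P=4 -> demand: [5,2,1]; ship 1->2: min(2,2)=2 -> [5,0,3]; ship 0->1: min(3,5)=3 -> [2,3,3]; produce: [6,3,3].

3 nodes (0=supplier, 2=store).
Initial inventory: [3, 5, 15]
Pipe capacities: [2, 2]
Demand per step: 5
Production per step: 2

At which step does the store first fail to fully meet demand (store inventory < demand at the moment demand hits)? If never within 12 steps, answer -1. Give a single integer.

Step 1: demand=5,sold=5 ship[1->2]=2 ship[0->1]=2 prod=2 -> [3 5 12]
Step 2: demand=5,sold=5 ship[1->2]=2 ship[0->1]=2 prod=2 -> [3 5 9]
Step 3: demand=5,sold=5 ship[1->2]=2 ship[0->1]=2 prod=2 -> [3 5 6]
Step 4: demand=5,sold=5 ship[1->2]=2 ship[0->1]=2 prod=2 -> [3 5 3]
Step 5: demand=5,sold=3 ship[1->2]=2 ship[0->1]=2 prod=2 -> [3 5 2]
Step 6: demand=5,sold=2 ship[1->2]=2 ship[0->1]=2 prod=2 -> [3 5 2]
Step 7: demand=5,sold=2 ship[1->2]=2 ship[0->1]=2 prod=2 -> [3 5 2]
Step 8: demand=5,sold=2 ship[1->2]=2 ship[0->1]=2 prod=2 -> [3 5 2]
Step 9: demand=5,sold=2 ship[1->2]=2 ship[0->1]=2 prod=2 -> [3 5 2]
Step 10: demand=5,sold=2 ship[1->2]=2 ship[0->1]=2 prod=2 -> [3 5 2]
Step 11: demand=5,sold=2 ship[1->2]=2 ship[0->1]=2 prod=2 -> [3 5 2]
Step 12: demand=5,sold=2 ship[1->2]=2 ship[0->1]=2 prod=2 -> [3 5 2]
First stockout at step 5

5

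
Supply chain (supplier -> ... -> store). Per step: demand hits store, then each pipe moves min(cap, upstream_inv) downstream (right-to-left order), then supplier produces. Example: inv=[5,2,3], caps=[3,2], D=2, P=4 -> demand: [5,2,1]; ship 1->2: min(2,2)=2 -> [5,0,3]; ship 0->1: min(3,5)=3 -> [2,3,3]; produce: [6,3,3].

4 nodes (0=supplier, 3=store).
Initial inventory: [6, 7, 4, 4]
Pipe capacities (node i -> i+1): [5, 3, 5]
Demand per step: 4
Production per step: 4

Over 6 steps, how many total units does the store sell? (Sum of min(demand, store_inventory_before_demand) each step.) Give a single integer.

Answer: 20

Derivation:
Step 1: sold=4 (running total=4) -> [5 9 3 4]
Step 2: sold=4 (running total=8) -> [4 11 3 3]
Step 3: sold=3 (running total=11) -> [4 12 3 3]
Step 4: sold=3 (running total=14) -> [4 13 3 3]
Step 5: sold=3 (running total=17) -> [4 14 3 3]
Step 6: sold=3 (running total=20) -> [4 15 3 3]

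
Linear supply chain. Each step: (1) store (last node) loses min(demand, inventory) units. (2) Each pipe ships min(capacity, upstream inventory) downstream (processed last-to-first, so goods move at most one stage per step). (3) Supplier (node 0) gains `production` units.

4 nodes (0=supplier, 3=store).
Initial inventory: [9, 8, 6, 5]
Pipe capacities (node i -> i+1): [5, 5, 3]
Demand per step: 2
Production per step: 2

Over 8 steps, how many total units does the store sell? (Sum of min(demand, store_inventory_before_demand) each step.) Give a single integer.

Step 1: sold=2 (running total=2) -> [6 8 8 6]
Step 2: sold=2 (running total=4) -> [3 8 10 7]
Step 3: sold=2 (running total=6) -> [2 6 12 8]
Step 4: sold=2 (running total=8) -> [2 3 14 9]
Step 5: sold=2 (running total=10) -> [2 2 14 10]
Step 6: sold=2 (running total=12) -> [2 2 13 11]
Step 7: sold=2 (running total=14) -> [2 2 12 12]
Step 8: sold=2 (running total=16) -> [2 2 11 13]

Answer: 16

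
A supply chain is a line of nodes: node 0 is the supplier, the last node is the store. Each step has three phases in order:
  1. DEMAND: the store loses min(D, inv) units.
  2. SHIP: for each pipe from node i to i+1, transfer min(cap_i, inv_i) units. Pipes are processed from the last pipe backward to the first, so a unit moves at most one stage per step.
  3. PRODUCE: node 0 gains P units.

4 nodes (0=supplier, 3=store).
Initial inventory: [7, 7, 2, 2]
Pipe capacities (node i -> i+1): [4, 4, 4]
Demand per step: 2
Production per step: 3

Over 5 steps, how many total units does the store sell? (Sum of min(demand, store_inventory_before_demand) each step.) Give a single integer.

Answer: 10

Derivation:
Step 1: sold=2 (running total=2) -> [6 7 4 2]
Step 2: sold=2 (running total=4) -> [5 7 4 4]
Step 3: sold=2 (running total=6) -> [4 7 4 6]
Step 4: sold=2 (running total=8) -> [3 7 4 8]
Step 5: sold=2 (running total=10) -> [3 6 4 10]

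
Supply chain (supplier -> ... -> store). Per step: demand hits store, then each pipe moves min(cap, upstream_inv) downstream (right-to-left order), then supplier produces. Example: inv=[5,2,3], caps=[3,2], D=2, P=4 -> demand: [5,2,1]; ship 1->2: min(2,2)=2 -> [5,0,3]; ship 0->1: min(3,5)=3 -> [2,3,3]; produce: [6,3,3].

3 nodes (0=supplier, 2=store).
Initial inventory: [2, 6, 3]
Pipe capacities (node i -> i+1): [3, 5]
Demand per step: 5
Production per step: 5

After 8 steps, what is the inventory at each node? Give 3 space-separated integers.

Step 1: demand=5,sold=3 ship[1->2]=5 ship[0->1]=2 prod=5 -> inv=[5 3 5]
Step 2: demand=5,sold=5 ship[1->2]=3 ship[0->1]=3 prod=5 -> inv=[7 3 3]
Step 3: demand=5,sold=3 ship[1->2]=3 ship[0->1]=3 prod=5 -> inv=[9 3 3]
Step 4: demand=5,sold=3 ship[1->2]=3 ship[0->1]=3 prod=5 -> inv=[11 3 3]
Step 5: demand=5,sold=3 ship[1->2]=3 ship[0->1]=3 prod=5 -> inv=[13 3 3]
Step 6: demand=5,sold=3 ship[1->2]=3 ship[0->1]=3 prod=5 -> inv=[15 3 3]
Step 7: demand=5,sold=3 ship[1->2]=3 ship[0->1]=3 prod=5 -> inv=[17 3 3]
Step 8: demand=5,sold=3 ship[1->2]=3 ship[0->1]=3 prod=5 -> inv=[19 3 3]

19 3 3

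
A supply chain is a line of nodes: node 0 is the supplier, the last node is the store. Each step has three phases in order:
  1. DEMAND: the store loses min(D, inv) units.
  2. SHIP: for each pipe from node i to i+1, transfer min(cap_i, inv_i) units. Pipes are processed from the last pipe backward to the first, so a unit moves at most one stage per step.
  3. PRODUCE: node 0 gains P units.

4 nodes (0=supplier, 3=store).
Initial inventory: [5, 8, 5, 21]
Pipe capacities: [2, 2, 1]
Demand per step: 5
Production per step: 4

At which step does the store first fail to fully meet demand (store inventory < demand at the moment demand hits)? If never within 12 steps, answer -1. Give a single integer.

Step 1: demand=5,sold=5 ship[2->3]=1 ship[1->2]=2 ship[0->1]=2 prod=4 -> [7 8 6 17]
Step 2: demand=5,sold=5 ship[2->3]=1 ship[1->2]=2 ship[0->1]=2 prod=4 -> [9 8 7 13]
Step 3: demand=5,sold=5 ship[2->3]=1 ship[1->2]=2 ship[0->1]=2 prod=4 -> [11 8 8 9]
Step 4: demand=5,sold=5 ship[2->3]=1 ship[1->2]=2 ship[0->1]=2 prod=4 -> [13 8 9 5]
Step 5: demand=5,sold=5 ship[2->3]=1 ship[1->2]=2 ship[0->1]=2 prod=4 -> [15 8 10 1]
Step 6: demand=5,sold=1 ship[2->3]=1 ship[1->2]=2 ship[0->1]=2 prod=4 -> [17 8 11 1]
Step 7: demand=5,sold=1 ship[2->3]=1 ship[1->2]=2 ship[0->1]=2 prod=4 -> [19 8 12 1]
Step 8: demand=5,sold=1 ship[2->3]=1 ship[1->2]=2 ship[0->1]=2 prod=4 -> [21 8 13 1]
Step 9: demand=5,sold=1 ship[2->3]=1 ship[1->2]=2 ship[0->1]=2 prod=4 -> [23 8 14 1]
Step 10: demand=5,sold=1 ship[2->3]=1 ship[1->2]=2 ship[0->1]=2 prod=4 -> [25 8 15 1]
Step 11: demand=5,sold=1 ship[2->3]=1 ship[1->2]=2 ship[0->1]=2 prod=4 -> [27 8 16 1]
Step 12: demand=5,sold=1 ship[2->3]=1 ship[1->2]=2 ship[0->1]=2 prod=4 -> [29 8 17 1]
First stockout at step 6

6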